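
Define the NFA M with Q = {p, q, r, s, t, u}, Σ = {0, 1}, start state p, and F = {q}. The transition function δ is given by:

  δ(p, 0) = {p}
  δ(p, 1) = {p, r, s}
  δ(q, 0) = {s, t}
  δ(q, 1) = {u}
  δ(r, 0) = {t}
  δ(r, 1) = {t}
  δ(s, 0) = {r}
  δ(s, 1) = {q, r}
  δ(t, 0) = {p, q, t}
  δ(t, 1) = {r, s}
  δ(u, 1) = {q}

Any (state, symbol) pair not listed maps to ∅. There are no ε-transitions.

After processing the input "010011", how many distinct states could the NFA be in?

5

Start in {p}.
Read '0': {p} → {p}.
Read '1': {p} → {p, r, s}.
Read '0': {p, r, s} → {p, r, t}.
Read '0': {p, r, t} → {p, q, t}.
Read '1': {p, q, t} → {p, r, s, u}.
Read '1': {p, r, s, u} → {p, q, r, s, t}.
That set has 5 states.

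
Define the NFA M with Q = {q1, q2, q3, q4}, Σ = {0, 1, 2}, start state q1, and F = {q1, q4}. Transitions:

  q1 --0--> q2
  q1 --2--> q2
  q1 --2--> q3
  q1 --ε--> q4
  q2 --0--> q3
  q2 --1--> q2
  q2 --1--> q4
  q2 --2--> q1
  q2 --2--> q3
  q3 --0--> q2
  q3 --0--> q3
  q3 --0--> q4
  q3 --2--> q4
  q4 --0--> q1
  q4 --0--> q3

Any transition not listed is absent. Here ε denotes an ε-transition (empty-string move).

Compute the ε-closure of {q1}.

Begin with {q1}.
ε-move q1 → q4; add q4.

{q1, q4}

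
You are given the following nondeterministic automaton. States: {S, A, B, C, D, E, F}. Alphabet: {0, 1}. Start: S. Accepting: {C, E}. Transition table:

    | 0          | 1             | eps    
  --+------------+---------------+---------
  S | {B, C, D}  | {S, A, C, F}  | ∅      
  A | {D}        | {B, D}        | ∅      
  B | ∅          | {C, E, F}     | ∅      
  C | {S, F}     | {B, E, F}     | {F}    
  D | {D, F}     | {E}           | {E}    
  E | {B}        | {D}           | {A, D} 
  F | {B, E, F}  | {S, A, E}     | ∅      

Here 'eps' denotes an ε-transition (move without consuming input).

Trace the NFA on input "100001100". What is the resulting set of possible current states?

Start in {S}.
Read '1': S→{S, A, C, F}; now {S, A, C, F}.
Read '0': S→{B, C, D}, A→{D}, C→{S, F}, F→{B, E, F}; union {S, B, C, D, E, F}; ε-closure = {S, A, B, C, D, E, F}.
Read '0': S→{B, C, D}, A→{D}, B→∅, C→{S, F}, D→{D, F}, E→{B}, F→{B, E, F}; union {S, B, C, D, E, F}; ε-closure = {S, A, B, C, D, E, F}.
Read '0': S→{B, C, D}, A→{D}, B→∅, C→{S, F}, D→{D, F}, E→{B}, F→{B, E, F}; union {S, B, C, D, E, F}; ε-closure = {S, A, B, C, D, E, F}.
Read '0': S→{B, C, D}, A→{D}, B→∅, C→{S, F}, D→{D, F}, E→{B}, F→{B, E, F}; union {S, B, C, D, E, F}; ε-closure = {S, A, B, C, D, E, F}.
Read '1': S→{S, A, C, F}, A→{B, D}, B→{C, E, F}, C→{B, E, F}, D→{E}, E→{D}, F→{S, A, E}; now {S, A, B, C, D, E, F}.
Read '1': S→{S, A, C, F}, A→{B, D}, B→{C, E, F}, C→{B, E, F}, D→{E}, E→{D}, F→{S, A, E}; now {S, A, B, C, D, E, F}.
Read '0': S→{B, C, D}, A→{D}, B→∅, C→{S, F}, D→{D, F}, E→{B}, F→{B, E, F}; union {S, B, C, D, E, F}; ε-closure = {S, A, B, C, D, E, F}.
Read '0': S→{B, C, D}, A→{D}, B→∅, C→{S, F}, D→{D, F}, E→{B}, F→{B, E, F}; union {S, B, C, D, E, F}; ε-closure = {S, A, B, C, D, E, F}.

{S, A, B, C, D, E, F}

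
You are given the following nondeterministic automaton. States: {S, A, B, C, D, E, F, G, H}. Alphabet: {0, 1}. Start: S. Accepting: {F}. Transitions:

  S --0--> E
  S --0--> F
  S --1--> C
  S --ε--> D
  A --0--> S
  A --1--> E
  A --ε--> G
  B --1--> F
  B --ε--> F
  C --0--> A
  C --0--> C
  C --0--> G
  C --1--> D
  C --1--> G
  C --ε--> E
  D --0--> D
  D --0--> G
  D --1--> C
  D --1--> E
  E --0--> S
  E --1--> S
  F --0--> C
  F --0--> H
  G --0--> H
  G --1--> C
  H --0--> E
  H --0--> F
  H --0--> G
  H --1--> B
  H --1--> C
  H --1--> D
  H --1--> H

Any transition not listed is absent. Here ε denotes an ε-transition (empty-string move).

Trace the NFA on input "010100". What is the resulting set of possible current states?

{S, A, C, D, E, F, G, H}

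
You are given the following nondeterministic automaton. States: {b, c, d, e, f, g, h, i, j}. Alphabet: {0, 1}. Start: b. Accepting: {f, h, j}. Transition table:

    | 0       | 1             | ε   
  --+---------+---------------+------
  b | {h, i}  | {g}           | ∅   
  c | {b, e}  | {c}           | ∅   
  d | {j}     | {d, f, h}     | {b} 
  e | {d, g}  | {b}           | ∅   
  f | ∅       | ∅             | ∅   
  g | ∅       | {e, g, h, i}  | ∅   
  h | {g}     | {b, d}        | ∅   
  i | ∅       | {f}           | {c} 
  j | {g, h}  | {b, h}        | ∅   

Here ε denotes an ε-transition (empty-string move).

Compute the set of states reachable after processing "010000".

Start in {b}.
Read '0': b→{h, i}; union {h, i}; ε-closure = {c, h, i}.
Read '1': c→{c}, h→{b, d}, i→{f}; now {b, c, d, f}.
Read '0': b→{h, i}, c→{b, e}, d→{j}, f→∅; union {b, e, h, i, j}; ε-closure = {b, c, e, h, i, j}.
Read '0': b→{h, i}, c→{b, e}, e→{d, g}, h→{g}, i→∅, j→{g, h}; union {b, d, e, g, h, i}; ε-closure = {b, c, d, e, g, h, i}.
Read '0': b→{h, i}, c→{b, e}, d→{j}, e→{d, g}, g→∅, h→{g}, i→∅; union {b, d, e, g, h, i, j}; ε-closure = {b, c, d, e, g, h, i, j}.
Read '0': b→{h, i}, c→{b, e}, d→{j}, e→{d, g}, g→∅, h→{g}, i→∅, j→{g, h}; union {b, d, e, g, h, i, j}; ε-closure = {b, c, d, e, g, h, i, j}.

{b, c, d, e, g, h, i, j}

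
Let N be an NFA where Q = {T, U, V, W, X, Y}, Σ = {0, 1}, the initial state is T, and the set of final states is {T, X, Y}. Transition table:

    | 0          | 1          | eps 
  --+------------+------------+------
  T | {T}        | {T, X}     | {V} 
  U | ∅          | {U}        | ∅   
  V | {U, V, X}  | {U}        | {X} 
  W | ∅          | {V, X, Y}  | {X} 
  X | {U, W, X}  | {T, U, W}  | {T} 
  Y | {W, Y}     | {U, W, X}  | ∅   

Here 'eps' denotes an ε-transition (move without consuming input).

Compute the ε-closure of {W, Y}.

{T, V, W, X, Y}

Begin with {W, Y}.
ε-move W → X; add X.
ε-move X → T; add T.
ε-move T → V; add V.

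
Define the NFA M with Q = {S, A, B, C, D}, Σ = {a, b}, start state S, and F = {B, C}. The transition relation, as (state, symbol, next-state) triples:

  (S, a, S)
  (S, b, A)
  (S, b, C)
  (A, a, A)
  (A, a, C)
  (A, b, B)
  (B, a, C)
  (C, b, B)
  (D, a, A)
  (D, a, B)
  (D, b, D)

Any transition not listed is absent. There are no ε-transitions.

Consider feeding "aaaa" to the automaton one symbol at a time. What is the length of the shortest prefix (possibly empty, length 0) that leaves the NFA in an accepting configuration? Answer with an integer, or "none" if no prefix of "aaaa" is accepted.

Start in {S}.
Read 'a': S→{S}; now {S}.
Read 'a': S→{S}; now {S}.
Read 'a': S→{S}; now {S}.
Read 'a': S→{S}; now {S}.
No reachable set along the way intersects F.

none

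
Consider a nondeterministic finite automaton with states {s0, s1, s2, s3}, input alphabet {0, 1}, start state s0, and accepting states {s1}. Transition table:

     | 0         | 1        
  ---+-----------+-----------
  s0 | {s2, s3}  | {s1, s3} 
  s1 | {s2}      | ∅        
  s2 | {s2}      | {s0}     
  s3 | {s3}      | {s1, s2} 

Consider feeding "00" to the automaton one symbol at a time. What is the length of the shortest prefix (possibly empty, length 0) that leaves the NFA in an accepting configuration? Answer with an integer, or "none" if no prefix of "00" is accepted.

none

Start in {s0}.
Read '0': s0→{s2, s3}; now {s2, s3}.
Read '0': s2→{s2}, s3→{s3}; now {s2, s3}.
No reachable set along the way intersects F.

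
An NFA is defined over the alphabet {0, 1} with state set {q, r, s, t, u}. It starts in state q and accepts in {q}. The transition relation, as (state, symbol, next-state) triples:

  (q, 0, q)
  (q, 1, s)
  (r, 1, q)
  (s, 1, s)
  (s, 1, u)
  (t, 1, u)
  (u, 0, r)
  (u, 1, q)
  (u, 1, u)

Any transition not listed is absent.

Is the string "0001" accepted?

Start in {q}.
Read '0': q→{q}; now {q}.
Read '0': q→{q}; now {q}.
Read '0': q→{q}; now {q}.
Read '1': q→{s}; now {s}.
The final set {s} contains no accepting state.

No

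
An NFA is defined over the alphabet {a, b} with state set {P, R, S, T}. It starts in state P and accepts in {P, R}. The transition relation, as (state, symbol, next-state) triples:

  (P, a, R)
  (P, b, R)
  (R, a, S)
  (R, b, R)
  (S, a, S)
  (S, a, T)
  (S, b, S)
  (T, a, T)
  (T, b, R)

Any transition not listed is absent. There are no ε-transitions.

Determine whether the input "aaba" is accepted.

No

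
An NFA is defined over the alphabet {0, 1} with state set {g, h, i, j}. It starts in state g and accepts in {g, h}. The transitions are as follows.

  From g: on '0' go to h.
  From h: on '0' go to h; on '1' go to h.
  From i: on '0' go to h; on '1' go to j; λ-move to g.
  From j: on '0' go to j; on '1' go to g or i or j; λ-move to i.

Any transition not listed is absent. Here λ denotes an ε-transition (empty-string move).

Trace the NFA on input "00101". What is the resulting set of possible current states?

{h}

Start in {g}.
Read '0': {g} → {h}.
Read '0': {h} → {h}.
Read '1': {h} → {h}.
Read '0': {h} → {h}.
Read '1': {h} → {h}.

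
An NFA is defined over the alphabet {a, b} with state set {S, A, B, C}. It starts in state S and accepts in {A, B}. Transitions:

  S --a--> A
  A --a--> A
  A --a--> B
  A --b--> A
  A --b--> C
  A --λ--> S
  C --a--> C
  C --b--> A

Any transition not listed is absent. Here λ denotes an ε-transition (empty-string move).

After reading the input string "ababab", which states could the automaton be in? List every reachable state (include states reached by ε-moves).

Start in {S}.
Read 'a': S→{A}; union {A}; ε-closure = {S, A}.
Read 'b': S→∅, A→{A, C}; union {A, C}; ε-closure = {S, A, C}.
Read 'a': S→{A}, A→{A, B}, C→{C}; union {A, B, C}; ε-closure = {S, A, B, C}.
Read 'b': S→∅, A→{A, C}, B→∅, C→{A}; union {A, C}; ε-closure = {S, A, C}.
Read 'a': S→{A}, A→{A, B}, C→{C}; union {A, B, C}; ε-closure = {S, A, B, C}.
Read 'b': S→∅, A→{A, C}, B→∅, C→{A}; union {A, C}; ε-closure = {S, A, C}.

{S, A, C}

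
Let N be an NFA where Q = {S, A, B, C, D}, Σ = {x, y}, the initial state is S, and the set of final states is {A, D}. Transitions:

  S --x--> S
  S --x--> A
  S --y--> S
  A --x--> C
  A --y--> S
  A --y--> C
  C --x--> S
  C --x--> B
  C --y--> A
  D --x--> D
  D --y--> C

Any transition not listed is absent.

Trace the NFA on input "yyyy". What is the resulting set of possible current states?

Start in {S}.
Read 'y': S→{S}; now {S}.
Read 'y': S→{S}; now {S}.
Read 'y': S→{S}; now {S}.
Read 'y': S→{S}; now {S}.

{S}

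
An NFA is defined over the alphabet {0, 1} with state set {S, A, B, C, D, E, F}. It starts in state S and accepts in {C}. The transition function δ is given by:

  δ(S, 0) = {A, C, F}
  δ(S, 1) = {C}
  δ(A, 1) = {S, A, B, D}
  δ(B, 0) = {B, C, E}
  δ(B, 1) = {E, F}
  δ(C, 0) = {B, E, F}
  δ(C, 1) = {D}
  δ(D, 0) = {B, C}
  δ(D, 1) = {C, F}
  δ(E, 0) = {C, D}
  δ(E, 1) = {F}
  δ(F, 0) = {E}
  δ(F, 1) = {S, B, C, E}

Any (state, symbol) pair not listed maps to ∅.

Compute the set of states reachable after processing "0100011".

Start in {S}.
Read '0': S→{A, C, F}; now {A, C, F}.
Read '1': A→{S, A, B, D}, C→{D}, F→{S, B, C, E}; now {S, A, B, C, D, E}.
Read '0': S→{A, C, F}, A→∅, B→{B, C, E}, C→{B, E, F}, D→{B, C}, E→{C, D}; now {A, B, C, D, E, F}.
Read '0': A→∅, B→{B, C, E}, C→{B, E, F}, D→{B, C}, E→{C, D}, F→{E}; now {B, C, D, E, F}.
Read '0': B→{B, C, E}, C→{B, E, F}, D→{B, C}, E→{C, D}, F→{E}; now {B, C, D, E, F}.
Read '1': B→{E, F}, C→{D}, D→{C, F}, E→{F}, F→{S, B, C, E}; now {S, B, C, D, E, F}.
Read '1': S→{C}, B→{E, F}, C→{D}, D→{C, F}, E→{F}, F→{S, B, C, E}; now {S, B, C, D, E, F}.

{S, B, C, D, E, F}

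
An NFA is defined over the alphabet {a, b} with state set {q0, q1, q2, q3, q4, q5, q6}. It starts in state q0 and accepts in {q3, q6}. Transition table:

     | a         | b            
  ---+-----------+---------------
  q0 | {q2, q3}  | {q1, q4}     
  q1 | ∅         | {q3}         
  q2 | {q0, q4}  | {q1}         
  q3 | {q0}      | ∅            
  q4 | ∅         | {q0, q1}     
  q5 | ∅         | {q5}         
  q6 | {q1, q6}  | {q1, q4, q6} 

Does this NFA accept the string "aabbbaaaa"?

Start in {q0}.
Read 'a': q0→{q2, q3}; now {q2, q3}.
Read 'a': q2→{q0, q4}, q3→{q0}; now {q0, q4}.
Read 'b': q0→{q1, q4}, q4→{q0, q1}; now {q0, q1, q4}.
Read 'b': q0→{q1, q4}, q1→{q3}, q4→{q0, q1}; now {q0, q1, q3, q4}.
Read 'b': q0→{q1, q4}, q1→{q3}, q3→∅, q4→{q0, q1}; now {q0, q1, q3, q4}.
Read 'a': q0→{q2, q3}, q1→∅, q3→{q0}, q4→∅; now {q0, q2, q3}.
Read 'a': q0→{q2, q3}, q2→{q0, q4}, q3→{q0}; now {q0, q2, q3, q4}.
Read 'a': q0→{q2, q3}, q2→{q0, q4}, q3→{q0}, q4→∅; now {q0, q2, q3, q4}.
Read 'a': q0→{q2, q3}, q2→{q0, q4}, q3→{q0}, q4→∅; now {q0, q2, q3, q4}.
The final set {q0, q2, q3, q4} contains the accepting state q3.

Yes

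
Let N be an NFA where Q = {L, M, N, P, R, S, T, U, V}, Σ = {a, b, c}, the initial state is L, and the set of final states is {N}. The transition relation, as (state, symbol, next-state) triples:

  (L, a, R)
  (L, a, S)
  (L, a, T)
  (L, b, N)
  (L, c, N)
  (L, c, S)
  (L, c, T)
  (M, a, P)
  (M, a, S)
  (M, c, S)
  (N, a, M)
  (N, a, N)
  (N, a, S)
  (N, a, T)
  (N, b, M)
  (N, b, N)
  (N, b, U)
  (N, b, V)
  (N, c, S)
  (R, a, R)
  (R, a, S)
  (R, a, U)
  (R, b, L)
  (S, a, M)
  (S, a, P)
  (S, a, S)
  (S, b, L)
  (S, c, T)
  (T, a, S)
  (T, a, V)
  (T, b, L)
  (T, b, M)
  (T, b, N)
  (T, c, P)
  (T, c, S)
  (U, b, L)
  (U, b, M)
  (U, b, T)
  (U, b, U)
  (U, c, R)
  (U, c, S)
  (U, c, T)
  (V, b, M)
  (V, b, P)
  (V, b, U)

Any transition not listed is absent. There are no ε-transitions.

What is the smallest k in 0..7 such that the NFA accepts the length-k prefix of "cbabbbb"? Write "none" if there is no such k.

1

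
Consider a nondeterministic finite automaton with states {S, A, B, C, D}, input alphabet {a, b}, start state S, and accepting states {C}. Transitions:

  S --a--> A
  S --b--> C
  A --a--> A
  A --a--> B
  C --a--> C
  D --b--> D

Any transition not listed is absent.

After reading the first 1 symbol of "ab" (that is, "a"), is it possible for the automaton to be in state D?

No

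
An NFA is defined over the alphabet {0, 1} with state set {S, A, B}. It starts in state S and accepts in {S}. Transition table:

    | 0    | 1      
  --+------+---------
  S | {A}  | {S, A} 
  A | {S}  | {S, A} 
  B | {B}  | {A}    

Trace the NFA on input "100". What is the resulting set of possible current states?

{S, A}

Start in {S}.
Read '1': S→{S, A}; now {S, A}.
Read '0': S→{A}, A→{S}; now {S, A}.
Read '0': S→{A}, A→{S}; now {S, A}.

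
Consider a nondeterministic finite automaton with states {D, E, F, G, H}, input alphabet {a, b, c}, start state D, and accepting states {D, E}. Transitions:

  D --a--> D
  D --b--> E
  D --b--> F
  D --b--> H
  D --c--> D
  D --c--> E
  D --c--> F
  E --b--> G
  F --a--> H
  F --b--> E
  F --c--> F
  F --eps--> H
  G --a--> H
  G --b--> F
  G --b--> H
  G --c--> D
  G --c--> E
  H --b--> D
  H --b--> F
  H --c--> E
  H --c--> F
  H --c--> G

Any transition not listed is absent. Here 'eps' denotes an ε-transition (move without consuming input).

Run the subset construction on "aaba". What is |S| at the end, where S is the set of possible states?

Start in {D}.
Read 'a': D→{D}; now {D}.
Read 'a': D→{D}; now {D}.
Read 'b': D→{E, F, H}; now {E, F, H}.
Read 'a': E→∅, F→{H}, H→∅; now {H}.
That set has 1 state.

1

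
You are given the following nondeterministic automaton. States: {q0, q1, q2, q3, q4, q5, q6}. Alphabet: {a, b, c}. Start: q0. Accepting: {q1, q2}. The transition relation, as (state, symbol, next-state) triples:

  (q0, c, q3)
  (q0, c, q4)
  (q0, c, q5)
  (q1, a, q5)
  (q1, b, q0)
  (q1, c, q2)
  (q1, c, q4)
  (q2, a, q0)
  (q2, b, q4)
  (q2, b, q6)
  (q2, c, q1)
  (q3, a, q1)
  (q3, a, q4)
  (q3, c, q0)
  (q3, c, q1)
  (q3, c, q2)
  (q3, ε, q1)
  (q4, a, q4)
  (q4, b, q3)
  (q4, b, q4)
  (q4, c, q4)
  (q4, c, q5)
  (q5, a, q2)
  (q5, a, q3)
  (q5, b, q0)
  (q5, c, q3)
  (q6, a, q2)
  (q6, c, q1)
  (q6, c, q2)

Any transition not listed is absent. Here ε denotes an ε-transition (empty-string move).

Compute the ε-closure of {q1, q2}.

{q1, q2}

Begin with {q1, q2}.
No ε-moves leave this set, so the closure equals the set itself.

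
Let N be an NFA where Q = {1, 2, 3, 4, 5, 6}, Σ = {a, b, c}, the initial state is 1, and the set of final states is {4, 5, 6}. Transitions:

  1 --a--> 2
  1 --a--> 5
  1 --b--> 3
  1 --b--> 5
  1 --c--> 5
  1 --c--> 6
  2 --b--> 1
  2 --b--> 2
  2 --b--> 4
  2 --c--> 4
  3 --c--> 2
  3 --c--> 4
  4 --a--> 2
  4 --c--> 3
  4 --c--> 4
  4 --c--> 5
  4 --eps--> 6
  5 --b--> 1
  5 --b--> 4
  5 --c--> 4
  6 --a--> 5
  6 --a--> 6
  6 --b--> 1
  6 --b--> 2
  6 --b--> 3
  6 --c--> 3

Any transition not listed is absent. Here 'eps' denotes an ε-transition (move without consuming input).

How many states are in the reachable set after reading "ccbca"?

3

Start in {1}.
Read 'c': 1→{5, 6}; now {5, 6}.
Read 'c': 5→{4}, 6→{3}; union {3, 4}; ε-closure = {3, 4, 6}.
Read 'b': 3→∅, 4→∅, 6→{1, 2, 3}; now {1, 2, 3}.
Read 'c': 1→{5, 6}, 2→{4}, 3→{2, 4}; now {2, 4, 5, 6}.
Read 'a': 2→∅, 4→{2}, 5→∅, 6→{5, 6}; now {2, 5, 6}.
That set has 3 states.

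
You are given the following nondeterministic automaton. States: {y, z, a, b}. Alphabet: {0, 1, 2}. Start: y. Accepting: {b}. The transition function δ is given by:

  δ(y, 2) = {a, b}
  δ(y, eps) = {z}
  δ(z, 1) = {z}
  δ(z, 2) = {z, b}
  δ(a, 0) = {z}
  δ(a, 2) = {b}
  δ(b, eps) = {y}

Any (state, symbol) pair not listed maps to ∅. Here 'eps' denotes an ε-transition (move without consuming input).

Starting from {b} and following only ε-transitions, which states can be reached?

Begin with {b}.
ε-move b → y; add y.
ε-move y → z; add z.

{y, z, b}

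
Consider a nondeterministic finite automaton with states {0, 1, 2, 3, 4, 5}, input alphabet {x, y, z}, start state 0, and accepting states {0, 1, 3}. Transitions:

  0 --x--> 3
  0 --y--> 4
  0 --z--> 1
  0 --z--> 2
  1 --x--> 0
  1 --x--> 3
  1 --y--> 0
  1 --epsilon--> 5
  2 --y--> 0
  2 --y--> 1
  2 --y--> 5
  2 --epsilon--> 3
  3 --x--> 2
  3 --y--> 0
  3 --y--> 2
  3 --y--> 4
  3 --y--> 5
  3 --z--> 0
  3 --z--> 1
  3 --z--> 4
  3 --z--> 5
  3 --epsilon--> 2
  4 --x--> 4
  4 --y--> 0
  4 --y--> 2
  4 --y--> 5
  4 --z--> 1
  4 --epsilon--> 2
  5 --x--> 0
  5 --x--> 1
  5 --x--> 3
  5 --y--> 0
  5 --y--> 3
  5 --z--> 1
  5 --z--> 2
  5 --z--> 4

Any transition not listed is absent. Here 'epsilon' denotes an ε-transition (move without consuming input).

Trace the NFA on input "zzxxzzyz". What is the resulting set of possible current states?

{0, 1, 2, 3, 4, 5}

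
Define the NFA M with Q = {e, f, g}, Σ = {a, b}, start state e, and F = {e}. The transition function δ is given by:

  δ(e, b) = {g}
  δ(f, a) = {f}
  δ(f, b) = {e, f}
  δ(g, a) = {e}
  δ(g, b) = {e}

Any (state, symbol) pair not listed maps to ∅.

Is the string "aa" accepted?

No

Start in {e}.
Read 'a': e→∅; now ∅.
The set is empty and remains empty for the remaining 1 symbol.
The final set ∅ contains no accepting state.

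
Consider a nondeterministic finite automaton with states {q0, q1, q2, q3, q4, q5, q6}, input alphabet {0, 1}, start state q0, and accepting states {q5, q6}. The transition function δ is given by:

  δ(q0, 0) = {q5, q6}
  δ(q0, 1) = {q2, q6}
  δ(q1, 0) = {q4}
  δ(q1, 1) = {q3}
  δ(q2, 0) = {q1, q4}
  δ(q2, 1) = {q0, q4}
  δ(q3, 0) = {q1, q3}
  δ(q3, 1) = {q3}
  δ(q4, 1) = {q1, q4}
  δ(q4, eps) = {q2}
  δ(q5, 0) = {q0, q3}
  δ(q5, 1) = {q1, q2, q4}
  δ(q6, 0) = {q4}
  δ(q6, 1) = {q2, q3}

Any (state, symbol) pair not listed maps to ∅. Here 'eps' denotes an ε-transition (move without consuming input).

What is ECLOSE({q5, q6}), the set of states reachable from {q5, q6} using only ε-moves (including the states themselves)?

{q5, q6}

Begin with {q5, q6}.
No ε-moves leave this set, so the closure equals the set itself.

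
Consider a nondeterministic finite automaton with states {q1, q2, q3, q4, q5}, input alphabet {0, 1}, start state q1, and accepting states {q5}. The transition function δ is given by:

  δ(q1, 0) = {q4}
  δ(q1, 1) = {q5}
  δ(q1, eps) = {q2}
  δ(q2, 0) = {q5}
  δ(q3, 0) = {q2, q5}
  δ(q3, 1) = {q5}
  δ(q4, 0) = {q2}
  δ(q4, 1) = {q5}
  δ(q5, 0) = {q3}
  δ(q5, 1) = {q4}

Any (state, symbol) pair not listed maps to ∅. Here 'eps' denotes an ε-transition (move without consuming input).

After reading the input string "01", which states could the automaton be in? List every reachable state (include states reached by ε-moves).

Start: ε-closure({q1}) = {q1, q2}.
Read '0': q1→{q4}, q2→{q5}; now {q4, q5}.
Read '1': q4→{q5}, q5→{q4}; now {q4, q5}.

{q4, q5}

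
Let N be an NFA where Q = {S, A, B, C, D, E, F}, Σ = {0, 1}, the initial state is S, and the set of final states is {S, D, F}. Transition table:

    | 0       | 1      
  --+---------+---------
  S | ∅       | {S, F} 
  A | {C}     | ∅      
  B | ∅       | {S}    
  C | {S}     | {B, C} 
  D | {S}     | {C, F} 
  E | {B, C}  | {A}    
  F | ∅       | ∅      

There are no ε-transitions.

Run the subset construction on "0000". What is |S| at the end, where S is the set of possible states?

0

Start in {S}.
Read '0': S→∅; now ∅.
The set is empty and remains empty for the remaining 3 symbols.
That set has 0 states.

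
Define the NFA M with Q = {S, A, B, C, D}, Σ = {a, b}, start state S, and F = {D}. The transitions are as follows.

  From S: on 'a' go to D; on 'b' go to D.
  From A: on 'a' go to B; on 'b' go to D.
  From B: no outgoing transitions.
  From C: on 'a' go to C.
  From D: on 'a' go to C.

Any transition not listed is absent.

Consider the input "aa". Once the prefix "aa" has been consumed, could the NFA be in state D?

Start in {S}.
Read 'a': S→{D}; now {D}.
Read 'a': D→{C}; now {C}.
State D is not in {C}.

No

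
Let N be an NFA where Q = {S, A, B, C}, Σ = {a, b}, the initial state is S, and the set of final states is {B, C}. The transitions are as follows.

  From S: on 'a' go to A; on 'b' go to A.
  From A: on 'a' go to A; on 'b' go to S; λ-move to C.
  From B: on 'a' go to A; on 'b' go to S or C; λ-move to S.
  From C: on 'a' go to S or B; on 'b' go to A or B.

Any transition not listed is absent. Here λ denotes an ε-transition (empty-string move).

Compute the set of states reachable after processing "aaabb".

{S, A, B, C}

Start in {S}.
Read 'a': S→{A}; union {A}; ε-closure = {A, C}.
Read 'a': A→{A}, C→{S, B}; union {S, A, B}; ε-closure = {S, A, B, C}.
Read 'a': S→{A}, A→{A}, B→{A}, C→{S, B}; union {S, A, B}; ε-closure = {S, A, B, C}.
Read 'b': S→{A}, A→{S}, B→{S, C}, C→{A, B}; now {S, A, B, C}.
Read 'b': S→{A}, A→{S}, B→{S, C}, C→{A, B}; now {S, A, B, C}.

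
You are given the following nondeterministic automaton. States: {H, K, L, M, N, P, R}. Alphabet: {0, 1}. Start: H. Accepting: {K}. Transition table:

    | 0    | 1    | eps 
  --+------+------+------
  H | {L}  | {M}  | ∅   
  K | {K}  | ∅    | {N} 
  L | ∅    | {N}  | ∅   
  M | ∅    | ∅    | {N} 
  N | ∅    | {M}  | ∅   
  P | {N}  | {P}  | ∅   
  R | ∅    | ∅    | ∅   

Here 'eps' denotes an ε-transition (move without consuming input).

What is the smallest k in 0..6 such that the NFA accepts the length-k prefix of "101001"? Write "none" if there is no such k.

none

Start in {H}.
Read '1': {H} → {M, N}.
Read '0': {M, N} → ∅.
The set is empty and remains empty for the remaining 4 symbols.
No reachable set along the way intersects F.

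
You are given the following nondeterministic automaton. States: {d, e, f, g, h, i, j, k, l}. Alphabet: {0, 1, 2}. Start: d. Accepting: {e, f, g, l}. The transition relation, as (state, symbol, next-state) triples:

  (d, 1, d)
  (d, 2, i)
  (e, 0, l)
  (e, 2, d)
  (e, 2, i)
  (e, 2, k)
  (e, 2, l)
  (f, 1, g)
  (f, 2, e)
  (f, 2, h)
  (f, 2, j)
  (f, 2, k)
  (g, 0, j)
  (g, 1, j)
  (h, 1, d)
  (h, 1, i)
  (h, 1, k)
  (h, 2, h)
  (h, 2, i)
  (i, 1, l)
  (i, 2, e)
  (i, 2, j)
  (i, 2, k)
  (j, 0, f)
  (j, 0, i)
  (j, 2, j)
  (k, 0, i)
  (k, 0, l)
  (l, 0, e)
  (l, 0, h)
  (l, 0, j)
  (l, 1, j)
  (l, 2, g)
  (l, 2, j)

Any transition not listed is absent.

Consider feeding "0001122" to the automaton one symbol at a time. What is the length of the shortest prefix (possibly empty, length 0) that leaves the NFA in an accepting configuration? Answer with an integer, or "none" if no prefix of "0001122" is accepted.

Start in {d}.
Read '0': d→∅; now ∅.
The set is empty and remains empty for the remaining 6 symbols.
No reachable set along the way intersects F.

none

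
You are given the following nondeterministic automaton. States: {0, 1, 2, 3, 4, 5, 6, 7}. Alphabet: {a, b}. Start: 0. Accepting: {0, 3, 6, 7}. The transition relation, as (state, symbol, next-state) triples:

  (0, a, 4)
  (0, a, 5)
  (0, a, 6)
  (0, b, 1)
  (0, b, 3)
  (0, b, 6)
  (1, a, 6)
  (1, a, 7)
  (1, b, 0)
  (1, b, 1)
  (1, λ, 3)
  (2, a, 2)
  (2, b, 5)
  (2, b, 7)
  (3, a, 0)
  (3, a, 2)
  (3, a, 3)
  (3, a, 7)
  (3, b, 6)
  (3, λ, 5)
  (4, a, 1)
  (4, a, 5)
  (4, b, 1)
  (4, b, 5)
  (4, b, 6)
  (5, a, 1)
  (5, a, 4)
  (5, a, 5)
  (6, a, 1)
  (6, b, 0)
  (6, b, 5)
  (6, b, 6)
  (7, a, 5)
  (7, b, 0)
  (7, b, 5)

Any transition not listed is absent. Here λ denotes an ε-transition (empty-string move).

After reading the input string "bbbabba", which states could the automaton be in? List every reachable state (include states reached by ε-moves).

Start in {0}.
Read 'b': {0} → {1, 3, 5, 6}.
Read 'b': {1, 3, 5, 6} → {0, 1, 3, 5, 6}.
Read 'b': {0, 1, 3, 5, 6} → {0, 1, 3, 5, 6}.
Read 'a': {0, 1, 3, 5, 6} → {0, 1, 2, 3, 4, 5, 6, 7}.
Read 'b': {0, 1, 2, 3, 4, 5, 6, 7} → {0, 1, 3, 5, 6, 7}.
Read 'b': {0, 1, 3, 5, 6, 7} → {0, 1, 3, 5, 6}.
Read 'a': {0, 1, 3, 5, 6} → {0, 1, 2, 3, 4, 5, 6, 7}.

{0, 1, 2, 3, 4, 5, 6, 7}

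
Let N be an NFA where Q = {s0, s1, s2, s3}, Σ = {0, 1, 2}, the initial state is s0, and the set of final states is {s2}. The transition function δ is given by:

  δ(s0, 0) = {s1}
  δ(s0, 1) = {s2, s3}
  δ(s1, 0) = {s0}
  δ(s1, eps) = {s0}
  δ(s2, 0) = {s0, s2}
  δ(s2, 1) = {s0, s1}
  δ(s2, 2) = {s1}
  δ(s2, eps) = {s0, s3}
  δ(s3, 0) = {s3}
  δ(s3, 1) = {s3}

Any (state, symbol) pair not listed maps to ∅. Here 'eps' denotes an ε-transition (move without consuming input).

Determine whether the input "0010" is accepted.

Yes

Start in {s0}.
Read '0': s0→{s1}; union {s1}; ε-closure = {s0, s1}.
Read '0': s0→{s1}, s1→{s0}; now {s0, s1}.
Read '1': s0→{s2, s3}, s1→∅; union {s2, s3}; ε-closure = {s0, s2, s3}.
Read '0': s0→{s1}, s2→{s0, s2}, s3→{s3}; now {s0, s1, s2, s3}.
The final set {s0, s1, s2, s3} contains the accepting state s2.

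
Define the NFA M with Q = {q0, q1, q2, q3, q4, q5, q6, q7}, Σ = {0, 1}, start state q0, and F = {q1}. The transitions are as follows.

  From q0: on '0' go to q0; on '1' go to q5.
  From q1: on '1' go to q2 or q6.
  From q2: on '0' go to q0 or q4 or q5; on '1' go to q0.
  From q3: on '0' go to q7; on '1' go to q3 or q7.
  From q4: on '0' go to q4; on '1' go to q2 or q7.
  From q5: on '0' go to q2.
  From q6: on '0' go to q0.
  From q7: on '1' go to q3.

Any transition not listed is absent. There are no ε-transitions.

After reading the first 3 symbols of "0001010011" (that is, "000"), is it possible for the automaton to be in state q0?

Start in {q0}.
Read '0': {q0} → {q0}.
Read '0': {q0} → {q0}.
Read '0': {q0} → {q0}.
State q0 is in {q0}.

Yes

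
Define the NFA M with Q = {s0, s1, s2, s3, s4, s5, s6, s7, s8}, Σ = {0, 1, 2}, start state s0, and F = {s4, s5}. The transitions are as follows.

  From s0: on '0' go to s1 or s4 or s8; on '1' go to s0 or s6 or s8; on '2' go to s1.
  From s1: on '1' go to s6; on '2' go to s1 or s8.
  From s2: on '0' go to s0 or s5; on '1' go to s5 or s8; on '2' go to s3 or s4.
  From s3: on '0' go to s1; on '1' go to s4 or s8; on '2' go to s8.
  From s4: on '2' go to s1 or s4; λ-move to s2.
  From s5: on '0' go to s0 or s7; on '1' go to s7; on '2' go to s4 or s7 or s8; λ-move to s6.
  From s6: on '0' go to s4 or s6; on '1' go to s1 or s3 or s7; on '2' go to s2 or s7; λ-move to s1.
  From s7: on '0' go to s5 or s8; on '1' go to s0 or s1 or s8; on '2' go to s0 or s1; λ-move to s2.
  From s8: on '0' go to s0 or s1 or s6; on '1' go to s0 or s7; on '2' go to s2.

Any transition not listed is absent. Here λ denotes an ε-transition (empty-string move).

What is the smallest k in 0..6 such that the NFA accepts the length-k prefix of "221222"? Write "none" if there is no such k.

4

Start in {s0}.
Read '2': s0→{s1}; now {s1}.
Read '2': s1→{s1, s8}; now {s1, s8}.
Read '1': s1→{s6}, s8→{s0, s7}; union {s0, s6, s7}; ε-closure = {s0, s1, s2, s6, s7}.
Read '2': s0→{s1}, s1→{s1, s8}, s2→{s3, s4}, s6→{s2, s7}, s7→{s0, s1}; now {s0, s1, s2, s3, s4, s7, s8}.
None of the earlier sets intersect F, but {s0, s1, s2, s3, s4, s7, s8} does.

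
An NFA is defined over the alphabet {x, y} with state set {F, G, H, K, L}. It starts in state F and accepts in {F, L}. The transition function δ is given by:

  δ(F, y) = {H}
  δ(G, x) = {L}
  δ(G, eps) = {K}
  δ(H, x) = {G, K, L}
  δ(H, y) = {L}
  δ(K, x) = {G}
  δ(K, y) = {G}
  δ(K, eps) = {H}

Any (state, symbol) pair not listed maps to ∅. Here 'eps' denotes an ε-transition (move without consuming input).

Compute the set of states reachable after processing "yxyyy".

Start in {F}.
Read 'y': {F} → {H}.
Read 'x': {H} → {G, H, K, L}.
Read 'y': {G, H, K, L} → {G, H, K, L}.
Read 'y': {G, H, K, L} → {G, H, K, L}.
Read 'y': {G, H, K, L} → {G, H, K, L}.

{G, H, K, L}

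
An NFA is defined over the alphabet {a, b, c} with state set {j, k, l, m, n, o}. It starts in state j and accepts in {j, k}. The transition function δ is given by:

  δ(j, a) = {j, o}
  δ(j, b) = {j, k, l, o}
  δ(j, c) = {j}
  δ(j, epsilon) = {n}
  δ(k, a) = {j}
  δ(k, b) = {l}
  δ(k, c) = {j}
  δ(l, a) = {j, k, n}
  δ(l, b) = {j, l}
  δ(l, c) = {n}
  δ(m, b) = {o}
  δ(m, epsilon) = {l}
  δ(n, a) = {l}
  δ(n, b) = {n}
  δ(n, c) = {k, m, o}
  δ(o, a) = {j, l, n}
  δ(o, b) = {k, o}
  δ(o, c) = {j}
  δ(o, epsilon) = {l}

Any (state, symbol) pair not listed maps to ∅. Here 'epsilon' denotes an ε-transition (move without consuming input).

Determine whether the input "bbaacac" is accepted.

Start: ε-closure({j}) = {j, n}.
Read 'b': j→{j, k, l, o}, n→{n}; now {j, k, l, n, o}.
Read 'b': j→{j, k, l, o}, k→{l}, l→{j, l}, n→{n}, o→{k, o}; now {j, k, l, n, o}.
Read 'a': j→{j, o}, k→{j}, l→{j, k, n}, n→{l}, o→{j, l, n}; now {j, k, l, n, o}.
Read 'a': j→{j, o}, k→{j}, l→{j, k, n}, n→{l}, o→{j, l, n}; now {j, k, l, n, o}.
Read 'c': j→{j}, k→{j}, l→{n}, n→{k, m, o}, o→{j}; union {j, k, m, n, o}; ε-closure = {j, k, l, m, n, o}.
Read 'a': j→{j, o}, k→{j}, l→{j, k, n}, m→∅, n→{l}, o→{j, l, n}; now {j, k, l, n, o}.
Read 'c': j→{j}, k→{j}, l→{n}, n→{k, m, o}, o→{j}; union {j, k, m, n, o}; ε-closure = {j, k, l, m, n, o}.
The final set {j, k, l, m, n, o} contains the accepting states j, k.

Yes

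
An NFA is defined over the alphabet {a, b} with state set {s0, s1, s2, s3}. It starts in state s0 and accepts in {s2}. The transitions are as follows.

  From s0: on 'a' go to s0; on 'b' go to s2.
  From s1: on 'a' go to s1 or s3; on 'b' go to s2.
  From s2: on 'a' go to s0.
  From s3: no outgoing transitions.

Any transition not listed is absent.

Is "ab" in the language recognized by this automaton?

Start in {s0}.
Read 'a': {s0} → {s0}.
Read 'b': {s0} → {s2}.
The final set {s2} contains the accepting state s2.

Yes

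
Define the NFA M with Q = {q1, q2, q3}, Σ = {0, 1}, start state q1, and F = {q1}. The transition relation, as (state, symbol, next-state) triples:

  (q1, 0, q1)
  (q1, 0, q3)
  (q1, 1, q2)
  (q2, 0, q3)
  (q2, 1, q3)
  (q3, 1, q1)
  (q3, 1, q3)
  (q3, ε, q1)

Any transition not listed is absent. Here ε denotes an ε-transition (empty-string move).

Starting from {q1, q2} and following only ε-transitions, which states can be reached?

Begin with {q1, q2}.
No ε-moves leave this set, so the closure equals the set itself.

{q1, q2}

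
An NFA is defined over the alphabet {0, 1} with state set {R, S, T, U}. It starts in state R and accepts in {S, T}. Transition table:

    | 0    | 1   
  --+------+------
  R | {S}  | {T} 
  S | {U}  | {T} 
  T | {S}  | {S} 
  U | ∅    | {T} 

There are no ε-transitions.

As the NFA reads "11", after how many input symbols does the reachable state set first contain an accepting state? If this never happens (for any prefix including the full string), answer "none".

1

Start in {R}.
Read '1': R→{T}; now {T}.
None of the earlier sets intersect F, but {T} does.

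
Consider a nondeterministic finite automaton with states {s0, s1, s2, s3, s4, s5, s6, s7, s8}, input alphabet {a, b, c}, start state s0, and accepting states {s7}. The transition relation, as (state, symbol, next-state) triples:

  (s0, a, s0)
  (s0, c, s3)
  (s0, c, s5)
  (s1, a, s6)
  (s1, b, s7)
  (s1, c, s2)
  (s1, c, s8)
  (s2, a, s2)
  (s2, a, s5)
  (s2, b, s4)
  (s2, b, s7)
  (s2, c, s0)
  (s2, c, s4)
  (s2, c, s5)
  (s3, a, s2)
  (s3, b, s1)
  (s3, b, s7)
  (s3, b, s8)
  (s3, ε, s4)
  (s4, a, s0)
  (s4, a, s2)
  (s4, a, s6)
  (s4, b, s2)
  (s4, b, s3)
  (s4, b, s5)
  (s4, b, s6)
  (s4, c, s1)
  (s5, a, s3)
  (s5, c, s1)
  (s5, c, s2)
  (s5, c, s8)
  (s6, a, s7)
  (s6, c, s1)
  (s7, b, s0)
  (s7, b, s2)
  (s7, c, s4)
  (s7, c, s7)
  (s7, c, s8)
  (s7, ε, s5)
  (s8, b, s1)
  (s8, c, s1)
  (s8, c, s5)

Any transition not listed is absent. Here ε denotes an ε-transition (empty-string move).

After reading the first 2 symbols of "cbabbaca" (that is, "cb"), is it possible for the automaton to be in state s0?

No

Start in {s0}.
Read 'c': {s0} → {s3, s4, s5}.
Read 'b': {s3, s4, s5} → {s1, s2, s3, s4, s5, s6, s7, s8}.
State s0 is not in {s1, s2, s3, s4, s5, s6, s7, s8}.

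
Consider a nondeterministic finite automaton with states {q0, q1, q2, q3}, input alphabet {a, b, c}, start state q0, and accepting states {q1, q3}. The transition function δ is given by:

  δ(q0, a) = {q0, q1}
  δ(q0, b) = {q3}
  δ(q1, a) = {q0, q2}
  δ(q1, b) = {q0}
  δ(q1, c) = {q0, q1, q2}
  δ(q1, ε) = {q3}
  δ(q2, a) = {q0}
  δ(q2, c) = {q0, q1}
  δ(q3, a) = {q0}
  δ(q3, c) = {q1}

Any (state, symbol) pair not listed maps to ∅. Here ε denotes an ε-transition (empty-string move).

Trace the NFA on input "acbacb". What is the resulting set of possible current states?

{q0, q3}

Start in {q0}.
Read 'a': q0→{q0, q1}; union {q0, q1}; ε-closure = {q0, q1, q3}.
Read 'c': q0→∅, q1→{q0, q1, q2}, q3→{q1}; union {q0, q1, q2}; ε-closure = {q0, q1, q2, q3}.
Read 'b': q0→{q3}, q1→{q0}, q2→∅, q3→∅; now {q0, q3}.
Read 'a': q0→{q0, q1}, q3→{q0}; union {q0, q1}; ε-closure = {q0, q1, q3}.
Read 'c': q0→∅, q1→{q0, q1, q2}, q3→{q1}; union {q0, q1, q2}; ε-closure = {q0, q1, q2, q3}.
Read 'b': q0→{q3}, q1→{q0}, q2→∅, q3→∅; now {q0, q3}.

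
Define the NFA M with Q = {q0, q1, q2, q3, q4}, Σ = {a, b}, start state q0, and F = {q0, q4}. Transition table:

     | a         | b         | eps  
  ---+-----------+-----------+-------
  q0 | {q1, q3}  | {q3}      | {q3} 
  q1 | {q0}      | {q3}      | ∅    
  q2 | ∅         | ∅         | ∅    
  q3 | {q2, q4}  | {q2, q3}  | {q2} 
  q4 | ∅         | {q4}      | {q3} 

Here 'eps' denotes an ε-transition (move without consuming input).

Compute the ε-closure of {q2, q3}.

Begin with {q2, q3}.
No ε-moves leave this set, so the closure equals the set itself.

{q2, q3}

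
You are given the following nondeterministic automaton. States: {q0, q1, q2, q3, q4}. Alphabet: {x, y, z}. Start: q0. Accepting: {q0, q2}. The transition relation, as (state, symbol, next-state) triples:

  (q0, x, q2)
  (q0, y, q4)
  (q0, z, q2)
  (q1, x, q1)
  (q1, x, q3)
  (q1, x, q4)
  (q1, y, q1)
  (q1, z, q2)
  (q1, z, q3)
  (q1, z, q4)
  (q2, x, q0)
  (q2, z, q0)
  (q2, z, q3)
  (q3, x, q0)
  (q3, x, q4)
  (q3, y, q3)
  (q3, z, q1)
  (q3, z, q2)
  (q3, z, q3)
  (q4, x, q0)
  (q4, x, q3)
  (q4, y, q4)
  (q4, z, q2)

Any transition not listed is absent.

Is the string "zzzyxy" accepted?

No

Start in {q0}.
Read 'z': {q0} → {q2}.
Read 'z': {q2} → {q0, q3}.
Read 'z': {q0, q3} → {q1, q2, q3}.
Read 'y': {q1, q2, q3} → {q1, q3}.
Read 'x': {q1, q3} → {q0, q1, q3, q4}.
Read 'y': {q0, q1, q3, q4} → {q1, q3, q4}.
The final set {q1, q3, q4} contains no accepting state.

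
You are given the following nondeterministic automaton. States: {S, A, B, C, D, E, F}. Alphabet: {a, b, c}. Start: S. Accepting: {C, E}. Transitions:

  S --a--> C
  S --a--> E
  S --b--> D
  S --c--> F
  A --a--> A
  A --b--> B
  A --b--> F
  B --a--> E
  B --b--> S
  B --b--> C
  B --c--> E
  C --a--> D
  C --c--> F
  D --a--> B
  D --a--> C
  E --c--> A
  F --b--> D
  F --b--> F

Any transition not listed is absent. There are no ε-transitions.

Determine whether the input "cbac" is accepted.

Yes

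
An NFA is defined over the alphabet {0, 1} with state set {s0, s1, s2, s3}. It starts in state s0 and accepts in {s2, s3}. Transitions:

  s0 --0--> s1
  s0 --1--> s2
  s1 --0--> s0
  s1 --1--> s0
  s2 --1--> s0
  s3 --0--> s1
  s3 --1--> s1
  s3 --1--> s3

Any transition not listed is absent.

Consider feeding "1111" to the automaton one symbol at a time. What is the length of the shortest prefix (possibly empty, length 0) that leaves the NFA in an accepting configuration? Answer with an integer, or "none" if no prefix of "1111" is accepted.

Start in {s0}.
Read '1': s0→{s2}; now {s2}.
None of the earlier sets intersect F, but {s2} does.

1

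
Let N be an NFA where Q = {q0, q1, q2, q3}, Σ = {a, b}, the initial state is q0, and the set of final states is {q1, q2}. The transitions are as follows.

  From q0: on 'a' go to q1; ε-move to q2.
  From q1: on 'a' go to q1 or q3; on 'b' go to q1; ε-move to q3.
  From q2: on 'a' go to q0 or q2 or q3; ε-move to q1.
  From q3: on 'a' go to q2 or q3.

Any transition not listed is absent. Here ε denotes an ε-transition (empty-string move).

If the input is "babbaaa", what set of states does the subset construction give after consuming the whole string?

{q0, q1, q2, q3}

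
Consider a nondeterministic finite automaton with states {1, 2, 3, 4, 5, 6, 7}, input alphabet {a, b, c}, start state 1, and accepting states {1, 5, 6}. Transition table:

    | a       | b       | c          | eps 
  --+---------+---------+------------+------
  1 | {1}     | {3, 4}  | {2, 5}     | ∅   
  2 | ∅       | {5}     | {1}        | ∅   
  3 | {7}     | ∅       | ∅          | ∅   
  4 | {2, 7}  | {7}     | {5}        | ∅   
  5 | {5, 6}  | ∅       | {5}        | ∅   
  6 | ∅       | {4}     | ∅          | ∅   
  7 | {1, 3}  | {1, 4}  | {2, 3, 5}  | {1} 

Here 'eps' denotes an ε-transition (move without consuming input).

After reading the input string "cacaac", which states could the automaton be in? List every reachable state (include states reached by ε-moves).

Start in {1}.
Read 'c': {1} → {2, 5}.
Read 'a': {2, 5} → {5, 6}.
Read 'c': {5, 6} → {5}.
Read 'a': {5} → {5, 6}.
Read 'a': {5, 6} → {5, 6}.
Read 'c': {5, 6} → {5}.

{5}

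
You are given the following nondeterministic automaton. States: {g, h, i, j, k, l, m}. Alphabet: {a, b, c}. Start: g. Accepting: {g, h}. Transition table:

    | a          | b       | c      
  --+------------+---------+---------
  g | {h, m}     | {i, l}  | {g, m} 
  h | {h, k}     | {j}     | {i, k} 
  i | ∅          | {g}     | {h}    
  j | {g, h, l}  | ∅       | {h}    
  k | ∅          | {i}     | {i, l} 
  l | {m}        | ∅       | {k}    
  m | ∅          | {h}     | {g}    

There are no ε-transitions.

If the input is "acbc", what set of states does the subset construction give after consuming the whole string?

Start in {g}.
Read 'a': g→{h, m}; now {h, m}.
Read 'c': h→{i, k}, m→{g}; now {g, i, k}.
Read 'b': g→{i, l}, i→{g}, k→{i}; now {g, i, l}.
Read 'c': g→{g, m}, i→{h}, l→{k}; now {g, h, k, m}.

{g, h, k, m}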